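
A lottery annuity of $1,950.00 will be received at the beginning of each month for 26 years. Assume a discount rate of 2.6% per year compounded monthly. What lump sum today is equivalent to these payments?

This is an annuity due: 312 payments of $1,950.00 at the beginning of each month.
Periodic rate r = 0.026/12 per month; n is counted in months.
PV = PMT × [(1 − (1+r)^−n)/r] × (1+r) = 1,950 × [1 − (1+r)^−312] / r × (1+r) = $442,839.76

$442,839.76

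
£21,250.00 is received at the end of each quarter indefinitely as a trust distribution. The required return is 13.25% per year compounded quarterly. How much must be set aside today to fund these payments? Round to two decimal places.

£641,509.43

Periodic rate r = 0.1325/4 per quarter.
Level perpetuity: PV = PMT / r = 21,250 / (0.1325/4) = £641,509.43.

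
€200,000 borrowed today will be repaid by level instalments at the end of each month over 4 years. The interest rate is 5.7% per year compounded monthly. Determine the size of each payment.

€4,669.55

Level ordinary annuity; solve PV = PMT × [(1 − (1+r)^−n)/r] for PMT.
Periodic rate r = 0.057/12 per month; n is counted in months.
With n = 48: PMT = 200,000 / ([(1 − (1+r)^−n)/r]) = €4,669.55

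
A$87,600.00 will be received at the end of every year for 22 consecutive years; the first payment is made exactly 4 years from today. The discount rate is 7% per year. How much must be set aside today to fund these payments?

Ordinary annuity of 22 payments, first payment at period 4.
Periodic rate r = 0.07 per year.
The ordinary-annuity PV formula values the stream one period before the first payment (period 3); discount that back 3 periods:
PV₀ = 87,600 × [1 − (1+r)^−22] / r × (1+r)^−3 = A$790,963.80

A$790,963.80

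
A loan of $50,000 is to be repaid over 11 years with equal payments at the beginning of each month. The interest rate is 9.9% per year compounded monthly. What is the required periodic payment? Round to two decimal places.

Level annuity due; solve PV = PMT × [(1 − (1+r)^−n)/r] × (1+r) for PMT.
Periodic rate r = 0.099/12 per month; n is counted in months.
With n = 132: PMT = 50,000 / ([(1 − (1+r)^−n)/r] × (1+r)) = $618.07

$618.07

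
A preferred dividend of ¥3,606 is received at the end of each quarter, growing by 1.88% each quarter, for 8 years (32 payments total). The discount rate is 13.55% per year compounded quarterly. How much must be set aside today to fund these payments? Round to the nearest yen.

Periodic rate r = 0.1355/4 per quarter; n is counted in quarters.
Growing ordinary annuity: PV = PMT₁ × [1 − ((1+g)/(1+r))^n] / (r − g) = 3,606 × [1 − ((1+0.0188)/(1+r))^32] / (r − 0.0188) = ¥89,705.

¥89,705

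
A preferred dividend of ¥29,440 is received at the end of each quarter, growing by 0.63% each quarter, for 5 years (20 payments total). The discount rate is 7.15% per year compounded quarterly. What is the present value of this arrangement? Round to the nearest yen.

¥520,033

Periodic rate r = 0.0715/4 per quarter; n is counted in quarters.
Growing ordinary annuity: PV = PMT₁ × [1 − ((1+g)/(1+r))^n] / (r − g) = 29,440 × [1 − ((1+0.0063)/(1+r))^20] / (r − 0.0063) = ¥520,033.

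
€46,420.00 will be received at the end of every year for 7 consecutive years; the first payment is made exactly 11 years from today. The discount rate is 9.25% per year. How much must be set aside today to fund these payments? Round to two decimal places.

Ordinary annuity of 7 payments, first payment at period 11.
Periodic rate r = 0.0925 per year.
The ordinary-annuity PV formula values the stream one period before the first payment (period 10); discount that back 10 periods:
PV₀ = 46,420 × [1 − (1+r)^−7] / r × (1+r)^−10 = €95,648.70

€95,648.70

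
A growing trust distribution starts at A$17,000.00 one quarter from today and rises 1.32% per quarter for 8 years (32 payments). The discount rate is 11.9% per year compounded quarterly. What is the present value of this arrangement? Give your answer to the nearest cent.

A$415,573.97

Periodic rate r = 0.119/4 per quarter; n is counted in quarters.
Growing ordinary annuity: PV = PMT₁ × [1 − ((1+g)/(1+r))^n] / (r − g) = 17,000 × [1 − ((1+0.0132)/(1+r))^32] / (r − 0.0132) = A$415,573.97.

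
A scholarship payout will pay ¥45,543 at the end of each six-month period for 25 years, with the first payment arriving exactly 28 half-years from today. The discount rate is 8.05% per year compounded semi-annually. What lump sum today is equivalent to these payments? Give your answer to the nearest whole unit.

Ordinary annuity of 50 payments, first payment at period 28.
Periodic rate r = 0.0805/2 per half-year; n is counted in half-years.
The ordinary-annuity PV formula values the stream one period before the first payment (period 27); discount that back 27 periods:
PV₀ = 45,543 × [1 − (1+r)^−50] / r × (1+r)^−27 = ¥335,679

¥335,679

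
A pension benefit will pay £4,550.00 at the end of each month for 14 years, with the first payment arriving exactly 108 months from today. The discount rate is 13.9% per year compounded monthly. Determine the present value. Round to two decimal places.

£98,004.18

Ordinary annuity of 168 payments, first payment at period 108.
Periodic rate r = 0.139/12 per month; n is counted in months.
The ordinary-annuity PV formula values the stream one period before the first payment (period 107); discount that back 107 periods:
PV₀ = 4,550 × [1 − (1+r)^−168] / r × (1+r)^−107 = £98,004.18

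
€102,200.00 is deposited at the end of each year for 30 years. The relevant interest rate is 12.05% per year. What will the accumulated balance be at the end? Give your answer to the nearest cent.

This is an ordinary annuity: 30 deposits of €102,200.00 at the end of each year.
Periodic rate r = 0.1205 per year.
FV = PMT × [((1+r)^n − 1)/r] = 102,200 × [(1+r)^30 − 1] / r = €24,904,383.77

€24,904,383.77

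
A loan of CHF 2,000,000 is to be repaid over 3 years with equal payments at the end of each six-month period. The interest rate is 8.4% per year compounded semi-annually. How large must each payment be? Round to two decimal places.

Level ordinary annuity; solve PV = PMT × [(1 − (1+r)^−n)/r] for PMT.
Periodic rate r = 0.084/2 per half-year; n is counted in half-years.
With n = 6: PMT = 2,000,000 / ([(1 − (1+r)^−n)/r]) = CHF 384,011.55

CHF 384,011.55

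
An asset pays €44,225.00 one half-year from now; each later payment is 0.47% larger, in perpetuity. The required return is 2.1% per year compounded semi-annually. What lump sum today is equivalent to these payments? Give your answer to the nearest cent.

€7,625,000.00

Periodic rate r = 0.021/2 per half-year.
Growing perpetuity (Gordon): PV = PMT₁ / (r − g) = 44,225 / (r − 0.0047) = €7,625,000.00.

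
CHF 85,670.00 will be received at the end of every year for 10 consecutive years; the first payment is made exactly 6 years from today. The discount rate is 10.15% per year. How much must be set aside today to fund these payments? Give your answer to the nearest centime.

Ordinary annuity of 10 payments, first payment at period 6.
Periodic rate r = 0.1015 per year.
The ordinary-annuity PV formula values the stream one period before the first payment (period 5); discount that back 5 periods:
PV₀ = 85,670 × [1 − (1+r)^−10] / r × (1+r)^−5 = CHF 322,555.26

CHF 322,555.26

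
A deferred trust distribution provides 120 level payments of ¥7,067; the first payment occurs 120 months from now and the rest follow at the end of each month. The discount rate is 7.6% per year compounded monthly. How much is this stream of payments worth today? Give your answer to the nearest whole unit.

Ordinary annuity of 120 payments, first payment at period 120.
Periodic rate r = 0.076/12 per month; n is counted in months.
The ordinary-annuity PV formula values the stream one period before the first payment (period 119); discount that back 119 periods:
PV₀ = 7,067 × [1 − (1+r)^−120] / r × (1+r)^−119 = ¥279,633

¥279,633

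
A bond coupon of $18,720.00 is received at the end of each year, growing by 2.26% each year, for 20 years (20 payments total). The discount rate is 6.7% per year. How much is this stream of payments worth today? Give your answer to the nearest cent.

Periodic rate r = 0.067 per year.
Growing ordinary annuity: PV = PMT₁ × [1 − ((1+g)/(1+r))^n] / (r − g) = 18,720 × [1 − ((1+0.0226)/(1+r))^20] / (r − 0.0226) = $241,423.50.

$241,423.50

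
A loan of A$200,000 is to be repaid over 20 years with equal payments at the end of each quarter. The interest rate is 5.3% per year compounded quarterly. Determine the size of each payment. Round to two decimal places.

Level ordinary annuity; solve PV = PMT × [(1 − (1+r)^−n)/r] for PMT.
Periodic rate r = 0.053/4 per quarter; n is counted in quarters.
With n = 80: PMT = 200,000 / ([(1 − (1+r)^−n)/r]) = A$4,069.88

A$4,069.88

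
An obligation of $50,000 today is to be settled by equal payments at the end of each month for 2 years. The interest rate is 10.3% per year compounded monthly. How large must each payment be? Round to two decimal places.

Level ordinary annuity; solve PV = PMT × [(1 − (1+r)^−n)/r] for PMT.
Periodic rate r = 0.103/12 per month; n is counted in months.
With n = 24: PMT = 50,000 / ([(1 − (1+r)^−n)/r]) = $2,314.18

$2,314.18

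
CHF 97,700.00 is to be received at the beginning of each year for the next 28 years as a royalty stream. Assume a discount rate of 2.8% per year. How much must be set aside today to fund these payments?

CHF 1,931,511.44

This is an annuity due: 28 payments of CHF 97,700.00 at the beginning of each year.
Periodic rate r = 0.028 per year.
PV = PMT × [(1 − (1+r)^−n)/r] × (1+r) = 97,700 × [1 − (1+r)^−28] / r × (1+r) = CHF 1,931,511.44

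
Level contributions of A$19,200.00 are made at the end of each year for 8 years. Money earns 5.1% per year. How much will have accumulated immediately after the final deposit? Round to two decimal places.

This is an ordinary annuity: 8 deposits of A$19,200.00 at the end of each year.
Periodic rate r = 0.051 per year.
FV = PMT × [((1+r)^n − 1)/r] = 19,200 × [(1+r)^8 − 1] / r = A$183,999.94

A$183,999.94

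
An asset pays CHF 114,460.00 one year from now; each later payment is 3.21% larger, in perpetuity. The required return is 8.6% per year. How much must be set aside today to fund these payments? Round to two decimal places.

CHF 2,123,562.15

Periodic rate r = 0.086 per year.
Growing perpetuity (Gordon): PV = PMT₁ / (r − g) = 114,460 / (r − 0.0321) = CHF 2,123,562.15.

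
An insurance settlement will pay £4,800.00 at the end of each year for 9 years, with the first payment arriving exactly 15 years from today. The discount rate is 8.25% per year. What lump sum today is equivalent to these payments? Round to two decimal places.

£9,781.65

Ordinary annuity of 9 payments, first payment at period 15.
Periodic rate r = 0.0825 per year.
The ordinary-annuity PV formula values the stream one period before the first payment (period 14); discount that back 14 periods:
PV₀ = 4,800 × [1 − (1+r)^−9] / r × (1+r)^−14 = £9,781.65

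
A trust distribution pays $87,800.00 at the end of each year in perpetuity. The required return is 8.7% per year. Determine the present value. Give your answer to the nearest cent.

Periodic rate r = 0.087 per year.
Level perpetuity: PV = PMT / r = 87,800 / (0.087) = $1,009,195.40.

$1,009,195.40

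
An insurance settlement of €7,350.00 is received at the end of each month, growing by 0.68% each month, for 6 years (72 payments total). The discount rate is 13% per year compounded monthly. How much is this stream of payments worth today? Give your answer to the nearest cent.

Periodic rate r = 0.13/12 per month; n is counted in months.
Growing ordinary annuity: PV = PMT₁ × [1 − ((1+g)/(1+r))^n] / (r − g) = 7,350 × [1 − ((1+0.0068)/(1+r))^72] / (r − 0.0068) = €455,824.95.

€455,824.95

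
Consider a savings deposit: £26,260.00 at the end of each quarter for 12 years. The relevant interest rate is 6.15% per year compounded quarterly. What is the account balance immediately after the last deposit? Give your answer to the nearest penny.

£1,844,662.50

This is an ordinary annuity: 48 deposits of £26,260.00 at the end of each quarter.
Periodic rate r = 0.0615/4 per quarter; n is counted in quarters.
FV = PMT × [((1+r)^n − 1)/r] = 26,260 × [(1+r)^48 − 1] / r = £1,844,662.50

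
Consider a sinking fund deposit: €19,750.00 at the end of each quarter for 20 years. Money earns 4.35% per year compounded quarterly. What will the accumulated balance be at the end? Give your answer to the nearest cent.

This is an ordinary annuity: 80 deposits of €19,750.00 at the end of each quarter.
Periodic rate r = 0.0435/4 per quarter; n is counted in quarters.
FV = PMT × [((1+r)^n − 1)/r] = 19,750 × [(1+r)^80 − 1] / r = €2,498,446.30

€2,498,446.30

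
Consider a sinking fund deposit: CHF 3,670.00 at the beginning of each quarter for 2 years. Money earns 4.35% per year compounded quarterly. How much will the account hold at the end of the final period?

CHF 30,833.87

This is an annuity due: 8 deposits of CHF 3,670.00 at the beginning of each quarter.
Periodic rate r = 0.0435/4 per quarter; n is counted in quarters.
FV = PMT × [((1+r)^n − 1)/r] × (1+r) = 3,670 × [(1+r)^8 − 1] / r × (1+r) = CHF 30,833.87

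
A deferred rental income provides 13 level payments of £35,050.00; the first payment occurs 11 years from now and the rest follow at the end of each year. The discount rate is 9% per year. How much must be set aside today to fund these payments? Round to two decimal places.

£110,847.35

Ordinary annuity of 13 payments, first payment at period 11.
Periodic rate r = 0.09 per year.
The ordinary-annuity PV formula values the stream one period before the first payment (period 10); discount that back 10 periods:
PV₀ = 35,050 × [1 − (1+r)^−13] / r × (1+r)^−10 = £110,847.35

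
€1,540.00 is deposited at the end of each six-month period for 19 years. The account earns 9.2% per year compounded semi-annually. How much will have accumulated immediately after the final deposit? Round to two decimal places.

This is an ordinary annuity: 38 deposits of €1,540.00 at the end of each six-month period.
Periodic rate r = 0.092/2 per half-year; n is counted in half-years.
FV = PMT × [((1+r)^n − 1)/r] = 1,540 × [(1+r)^38 − 1] / r = €151,434.51

€151,434.51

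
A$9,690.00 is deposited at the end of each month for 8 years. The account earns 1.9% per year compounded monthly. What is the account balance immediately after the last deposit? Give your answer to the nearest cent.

A$1,003,804.27

This is an ordinary annuity: 96 deposits of A$9,690.00 at the end of each month.
Periodic rate r = 0.019/12 per month; n is counted in months.
FV = PMT × [((1+r)^n − 1)/r] = 9,690 × [(1+r)^96 − 1] / r = A$1,003,804.27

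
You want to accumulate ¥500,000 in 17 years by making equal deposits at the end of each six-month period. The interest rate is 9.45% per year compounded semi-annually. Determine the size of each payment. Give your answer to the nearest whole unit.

¥6,209

Level ordinary annuity; solve FV = PMT × [((1+r)^n − 1)/r] for PMT.
Periodic rate r = 0.0945/2 per half-year; n is counted in half-years.
With n = 34: PMT = 500,000 / ([((1+r)^n − 1)/r]) = ¥6,209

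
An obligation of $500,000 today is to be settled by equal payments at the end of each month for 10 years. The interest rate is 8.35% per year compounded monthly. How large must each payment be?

Level ordinary annuity; solve PV = PMT × [(1 − (1+r)^−n)/r] for PMT.
Periodic rate r = 0.0835/12 per month; n is counted in months.
With n = 120: PMT = 500,000 / ([(1 − (1+r)^−n)/r]) = $6,159.24

$6,159.24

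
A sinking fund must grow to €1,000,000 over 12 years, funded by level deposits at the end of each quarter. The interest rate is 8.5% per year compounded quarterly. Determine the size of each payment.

€12,186.61

Level ordinary annuity; solve FV = PMT × [((1+r)^n − 1)/r] for PMT.
Periodic rate r = 0.085/4 per quarter; n is counted in quarters.
With n = 48: PMT = 1,000,000 / ([((1+r)^n − 1)/r]) = €12,186.61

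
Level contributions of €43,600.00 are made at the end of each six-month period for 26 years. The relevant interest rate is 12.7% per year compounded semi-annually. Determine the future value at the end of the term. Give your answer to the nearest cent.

€16,181,342.02

This is an ordinary annuity: 52 deposits of €43,600.00 at the end of each six-month period.
Periodic rate r = 0.127/2 per half-year; n is counted in half-years.
FV = PMT × [((1+r)^n − 1)/r] = 43,600 × [(1+r)^52 − 1] / r = €16,181,342.02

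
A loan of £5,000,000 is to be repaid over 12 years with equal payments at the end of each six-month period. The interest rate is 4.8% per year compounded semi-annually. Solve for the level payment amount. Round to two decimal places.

£276,484.92

Level ordinary annuity; solve PV = PMT × [(1 − (1+r)^−n)/r] for PMT.
Periodic rate r = 0.048/2 per half-year; n is counted in half-years.
With n = 24: PMT = 5,000,000 / ([(1 − (1+r)^−n)/r]) = £276,484.92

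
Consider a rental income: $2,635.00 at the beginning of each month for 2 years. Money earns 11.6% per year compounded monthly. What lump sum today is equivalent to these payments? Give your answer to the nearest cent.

This is an annuity due: 24 payments of $2,635.00 at the beginning of each month.
Periodic rate r = 0.116/12 per month; n is counted in months.
PV = PMT × [(1 − (1+r)^−n)/r] × (1+r) = 2,635 × [1 − (1+r)^−24] / r × (1+r) = $56,742.33

$56,742.33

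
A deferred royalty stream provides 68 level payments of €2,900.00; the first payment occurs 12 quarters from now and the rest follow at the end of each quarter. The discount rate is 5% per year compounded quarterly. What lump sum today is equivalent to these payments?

€115,416.19

Ordinary annuity of 68 payments, first payment at period 12.
Periodic rate r = 0.05/4 per quarter; n is counted in quarters.
The ordinary-annuity PV formula values the stream one period before the first payment (period 11); discount that back 11 periods:
PV₀ = 2,900 × [1 − (1+r)^−68] / r × (1+r)^−11 = €115,416.19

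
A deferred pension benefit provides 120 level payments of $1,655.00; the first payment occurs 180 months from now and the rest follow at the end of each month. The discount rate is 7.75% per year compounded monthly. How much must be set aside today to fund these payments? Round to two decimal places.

$43,564.23

Ordinary annuity of 120 payments, first payment at period 180.
Periodic rate r = 0.0775/12 per month; n is counted in months.
The ordinary-annuity PV formula values the stream one period before the first payment (period 179); discount that back 179 periods:
PV₀ = 1,655 × [1 − (1+r)^−120] / r × (1+r)^−179 = $43,564.23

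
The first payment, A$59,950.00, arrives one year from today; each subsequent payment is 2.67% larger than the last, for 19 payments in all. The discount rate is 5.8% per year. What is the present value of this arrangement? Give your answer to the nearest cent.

Periodic rate r = 0.058 per year.
Growing ordinary annuity: PV = PMT₁ × [1 − ((1+g)/(1+r))^n] / (r − g) = 59,950 × [1 − ((1+0.0267)/(1+r))^19] / (r − 0.0267) = A$832,793.25.

A$832,793.25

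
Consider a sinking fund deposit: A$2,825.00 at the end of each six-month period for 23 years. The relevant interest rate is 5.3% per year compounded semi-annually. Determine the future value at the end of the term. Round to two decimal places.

This is an ordinary annuity: 46 deposits of A$2,825.00 at the end of each six-month period.
Periodic rate r = 0.053/2 per half-year; n is counted in half-years.
FV = PMT × [((1+r)^n − 1)/r] = 2,825 × [(1+r)^46 − 1] / r = A$248,442.08

A$248,442.08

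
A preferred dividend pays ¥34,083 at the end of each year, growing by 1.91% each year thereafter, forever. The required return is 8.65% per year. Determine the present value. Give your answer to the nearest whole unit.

Periodic rate r = 0.0865 per year.
Growing perpetuity (Gordon): PV = PMT₁ / (r − g) = 34,083 / (r − 0.0191) = ¥505,682.

¥505,682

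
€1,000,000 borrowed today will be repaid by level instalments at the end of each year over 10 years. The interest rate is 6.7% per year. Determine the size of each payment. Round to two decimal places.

Level ordinary annuity; solve PV = PMT × [(1 − (1+r)^−n)/r] for PMT.
Periodic rate r = 0.067 per year.
With n = 10: PMT = 1,000,000 / ([(1 − (1+r)^−n)/r]) = €140,409.51

€140,409.51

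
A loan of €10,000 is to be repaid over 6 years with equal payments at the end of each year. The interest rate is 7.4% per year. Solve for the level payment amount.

€2,123.93

Level ordinary annuity; solve PV = PMT × [(1 − (1+r)^−n)/r] for PMT.
Periodic rate r = 0.074 per year.
With n = 6: PMT = 10,000 / ([(1 − (1+r)^−n)/r]) = €2,123.93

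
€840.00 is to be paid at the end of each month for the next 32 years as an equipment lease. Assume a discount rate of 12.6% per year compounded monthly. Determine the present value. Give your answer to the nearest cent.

This is an ordinary annuity: 384 payments of €840.00 at the end of each month.
Periodic rate r = 0.126/12 per month; n is counted in months.
PV = PMT × [(1 − (1+r)^−n)/r] = 840 × [1 − (1+r)^−384] / r = €78,550.75

€78,550.75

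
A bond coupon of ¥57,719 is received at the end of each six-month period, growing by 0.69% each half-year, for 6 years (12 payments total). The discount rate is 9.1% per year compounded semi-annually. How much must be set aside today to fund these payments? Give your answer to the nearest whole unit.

¥543,218

Periodic rate r = 0.091/2 per half-year; n is counted in half-years.
Growing ordinary annuity: PV = PMT₁ × [1 − ((1+g)/(1+r))^n] / (r − g) = 57,719 × [1 − ((1+0.0069)/(1+r))^12] / (r − 0.0069) = ¥543,218.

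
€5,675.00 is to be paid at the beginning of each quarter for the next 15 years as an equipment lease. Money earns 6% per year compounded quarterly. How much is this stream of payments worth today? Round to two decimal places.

This is an annuity due: 60 payments of €5,675.00 at the beginning of each quarter.
Periodic rate r = 0.06/4 per quarter; n is counted in quarters.
PV = PMT × [(1 − (1+r)^−n)/r] × (1+r) = 5,675 × [1 − (1+r)^−60] / r × (1+r) = €226,835.27

€226,835.27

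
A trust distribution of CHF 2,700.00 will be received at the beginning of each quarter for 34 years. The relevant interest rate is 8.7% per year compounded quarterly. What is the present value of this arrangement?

This is an annuity due: 136 payments of CHF 2,700.00 at the beginning of each quarter.
Periodic rate r = 0.087/4 per quarter; n is counted in quarters.
PV = PMT × [(1 − (1+r)^−n)/r] × (1+r) = 2,700 × [1 − (1+r)^−136] / r × (1+r) = CHF 120,039.99

CHF 120,039.99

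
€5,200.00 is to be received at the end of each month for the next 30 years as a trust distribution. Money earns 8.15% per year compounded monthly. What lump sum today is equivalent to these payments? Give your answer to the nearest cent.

€698,691.70

This is an ordinary annuity: 360 payments of €5,200.00 at the end of each month.
Periodic rate r = 0.0815/12 per month; n is counted in months.
PV = PMT × [(1 − (1+r)^−n)/r] = 5,200 × [1 − (1+r)^−360] / r = €698,691.70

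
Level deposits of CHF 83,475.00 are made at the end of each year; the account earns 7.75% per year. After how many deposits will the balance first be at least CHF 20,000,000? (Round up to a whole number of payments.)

40 payments

Periodic rate r = 0.0775 per year.
Ordinary annuity FV: 20,000,000 = 83,475 × [((1+r)^n − 1)/r].
(1+r)^n = 1 + 20,000,000 × r / 83,475, so n = ln(1 + 20,000,000·r/83,475) / ln(1+r) = 39.84.
Round up to a whole number of payments: n = 40.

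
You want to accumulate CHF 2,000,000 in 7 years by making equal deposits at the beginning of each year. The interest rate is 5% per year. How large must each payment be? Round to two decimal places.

CHF 233,942.51

Level annuity due; solve FV = PMT × [((1+r)^n − 1)/r] × (1+r) for PMT.
Periodic rate r = 0.05 per year.
With n = 7: PMT = 2,000,000 / ([((1+r)^n − 1)/r] × (1+r)) = CHF 233,942.51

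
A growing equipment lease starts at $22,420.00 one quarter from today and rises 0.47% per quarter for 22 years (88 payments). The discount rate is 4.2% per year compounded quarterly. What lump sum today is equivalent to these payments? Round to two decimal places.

Periodic rate r = 0.042/4 per quarter; n is counted in quarters.
Growing ordinary annuity: PV = PMT₁ × [1 − ((1+g)/(1+r))^n] / (r − g) = 22,420 × [1 − ((1+0.0047)/(1+r))^88] / (r − 0.0047) = $1,536,272.93.

$1,536,272.93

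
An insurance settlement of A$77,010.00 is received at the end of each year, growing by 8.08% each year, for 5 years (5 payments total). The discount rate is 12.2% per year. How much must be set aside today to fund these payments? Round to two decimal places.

A$318,887.05

Periodic rate r = 0.122 per year.
Growing ordinary annuity: PV = PMT₁ × [1 − ((1+g)/(1+r))^n] / (r − g) = 77,010 × [1 − ((1+0.0808)/(1+r))^5] / (r − 0.0808) = A$318,887.05.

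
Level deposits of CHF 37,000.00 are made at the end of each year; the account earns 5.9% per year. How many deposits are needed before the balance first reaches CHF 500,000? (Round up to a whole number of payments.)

Periodic rate r = 0.059 per year.
Ordinary annuity FV: 500,000 = 37,000 × [((1+r)^n − 1)/r].
(1+r)^n = 1 + 500,000 × r / 37,000, so n = ln(1 + 500,000·r/37,000) / ln(1+r) = 10.23.
Round up to a whole number of payments: n = 11.

11 payments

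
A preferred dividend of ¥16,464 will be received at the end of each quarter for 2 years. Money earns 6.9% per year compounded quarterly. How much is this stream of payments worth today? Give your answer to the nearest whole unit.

¥122,049

This is an ordinary annuity: 8 payments of ¥16,464 at the end of each quarter.
Periodic rate r = 0.069/4 per quarter; n is counted in quarters.
PV = PMT × [(1 − (1+r)^−n)/r] = 16,464 × [1 − (1+r)^−8] / r = ¥122,049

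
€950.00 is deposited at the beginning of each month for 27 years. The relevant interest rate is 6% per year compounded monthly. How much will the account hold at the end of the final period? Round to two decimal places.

This is an annuity due: 324 deposits of €950.00 at the beginning of each month.
Periodic rate r = 0.06/12 per month; n is counted in months.
FV = PMT × [((1+r)^n − 1)/r] × (1+r) = 950 × [(1+r)^324 − 1] / r × (1+r) = €770,050.63

€770,050.63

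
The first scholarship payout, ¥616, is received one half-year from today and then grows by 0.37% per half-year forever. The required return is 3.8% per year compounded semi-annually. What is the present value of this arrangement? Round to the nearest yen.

Periodic rate r = 0.038/2 per half-year.
Growing perpetuity (Gordon): PV = PMT₁ / (r − g) = 616 / (r − 0.0037) = ¥40,261.

¥40,261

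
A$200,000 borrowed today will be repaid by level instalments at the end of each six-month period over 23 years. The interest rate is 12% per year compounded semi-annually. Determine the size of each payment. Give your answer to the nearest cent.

Level ordinary annuity; solve PV = PMT × [(1 − (1+r)^−n)/r] for PMT.
Periodic rate r = 0.12/2 per half-year; n is counted in half-years.
With n = 46: PMT = 200,000 / ([(1 − (1+r)^−n)/r]) = A$12,882.97

A$12,882.97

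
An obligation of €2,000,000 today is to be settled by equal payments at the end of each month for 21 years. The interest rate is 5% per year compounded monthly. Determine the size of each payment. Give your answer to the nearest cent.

Level ordinary annuity; solve PV = PMT × [(1 − (1+r)^−n)/r] for PMT.
Periodic rate r = 0.05/12 per month; n is counted in months.
With n = 252: PMT = 2,000,000 / ([(1 − (1+r)^−n)/r]) = €12,834.37

€12,834.37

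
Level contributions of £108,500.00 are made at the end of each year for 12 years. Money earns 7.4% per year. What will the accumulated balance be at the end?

This is an ordinary annuity: 12 deposits of £108,500.00 at the end of each year.
Periodic rate r = 0.074 per year.
FV = PMT × [((1+r)^n − 1)/r] = 108,500 × [(1+r)^12 − 1] / r = £1,987,203.74

£1,987,203.74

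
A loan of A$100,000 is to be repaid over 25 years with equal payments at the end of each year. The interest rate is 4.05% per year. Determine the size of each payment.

Level ordinary annuity; solve PV = PMT × [(1 − (1+r)^−n)/r] for PMT.
Periodic rate r = 0.0405 per year.
With n = 25: PMT = 100,000 / ([(1 − (1+r)^−n)/r]) = A$6,435.07

A$6,435.07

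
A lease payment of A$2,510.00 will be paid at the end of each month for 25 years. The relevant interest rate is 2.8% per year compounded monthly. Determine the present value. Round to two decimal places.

A$541,094.63

This is an ordinary annuity: 300 payments of A$2,510.00 at the end of each month.
Periodic rate r = 0.028/12 per month; n is counted in months.
PV = PMT × [(1 − (1+r)^−n)/r] = 2,510 × [1 − (1+r)^−300] / r = A$541,094.63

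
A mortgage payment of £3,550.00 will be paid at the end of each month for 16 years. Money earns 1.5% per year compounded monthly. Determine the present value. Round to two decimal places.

£605,642.03

This is an ordinary annuity: 192 payments of £3,550.00 at the end of each month.
Periodic rate r = 0.015/12 per month; n is counted in months.
PV = PMT × [(1 − (1+r)^−n)/r] = 3,550 × [1 − (1+r)^−192] / r = £605,642.03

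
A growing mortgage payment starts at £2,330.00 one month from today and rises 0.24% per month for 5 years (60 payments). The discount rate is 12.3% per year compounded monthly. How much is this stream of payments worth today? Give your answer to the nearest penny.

£110,941.48

Periodic rate r = 0.123/12 per month; n is counted in months.
Growing ordinary annuity: PV = PMT₁ × [1 − ((1+g)/(1+r))^n] / (r − g) = 2,330 × [1 − ((1+0.0024)/(1+r))^60] / (r − 0.0024) = £110,941.48.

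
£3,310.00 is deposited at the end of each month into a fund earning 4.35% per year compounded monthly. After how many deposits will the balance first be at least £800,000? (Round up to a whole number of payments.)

Periodic rate r = 0.0435/12 per month; n is counted in months.
Ordinary annuity FV: 800,000 = 3,310 × [((1+r)^n − 1)/r].
(1+r)^n = 1 + 800,000 × r / 3,310, so n = ln(1 + 800,000·r/3,310) / ln(1+r) = 173.89.
Round up to a whole number of payments: n = 174.

174 payments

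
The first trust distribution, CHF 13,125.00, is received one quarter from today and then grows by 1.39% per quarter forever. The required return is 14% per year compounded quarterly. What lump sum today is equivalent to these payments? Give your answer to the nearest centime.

CHF 622,037.91

Periodic rate r = 0.14/4 per quarter.
Growing perpetuity (Gordon): PV = PMT₁ / (r − g) = 13,125 / (r − 0.0139) = CHF 622,037.91.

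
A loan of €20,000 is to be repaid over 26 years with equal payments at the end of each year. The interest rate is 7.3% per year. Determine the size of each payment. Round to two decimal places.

€1,738.31

Level ordinary annuity; solve PV = PMT × [(1 − (1+r)^−n)/r] for PMT.
Periodic rate r = 0.073 per year.
With n = 26: PMT = 20,000 / ([(1 − (1+r)^−n)/r]) = €1,738.31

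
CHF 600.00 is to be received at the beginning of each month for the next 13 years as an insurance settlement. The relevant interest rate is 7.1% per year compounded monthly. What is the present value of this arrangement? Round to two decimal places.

This is an annuity due: 156 payments of CHF 600.00 at the beginning of each month.
Periodic rate r = 0.071/12 per month; n is counted in months.
PV = PMT × [(1 − (1+r)^−n)/r] × (1+r) = 600 × [1 − (1+r)^−156] / r × (1+r) = CHF 61,367.53

CHF 61,367.53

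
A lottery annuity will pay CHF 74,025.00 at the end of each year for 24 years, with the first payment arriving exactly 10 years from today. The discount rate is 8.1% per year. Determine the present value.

Ordinary annuity of 24 payments, first payment at period 10.
Periodic rate r = 0.081 per year.
The ordinary-annuity PV formula values the stream one period before the first payment (period 9); discount that back 9 periods:
PV₀ = 74,025 × [1 − (1+r)^−24] / r × (1+r)^−9 = CHF 383,452.69

CHF 383,452.69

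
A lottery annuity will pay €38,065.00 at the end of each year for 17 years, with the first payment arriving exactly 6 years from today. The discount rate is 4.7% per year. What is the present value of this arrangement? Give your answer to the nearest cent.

Ordinary annuity of 17 payments, first payment at period 6.
Periodic rate r = 0.047 per year.
The ordinary-annuity PV formula values the stream one period before the first payment (period 5); discount that back 5 periods:
PV₀ = 38,065 × [1 − (1+r)^−17] / r × (1+r)^−5 = €348,866.49

€348,866.49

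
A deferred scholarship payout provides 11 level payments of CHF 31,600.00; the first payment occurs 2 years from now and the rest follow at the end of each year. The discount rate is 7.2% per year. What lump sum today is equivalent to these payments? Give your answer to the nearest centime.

Ordinary annuity of 11 payments, first payment at period 2.
Periodic rate r = 0.072 per year.
The ordinary-annuity PV formula values the stream one period before the first payment (period 1); discount that back 1 periods:
PV₀ = 31,600 × [1 − (1+r)^−11] / r × (1+r)^−1 = CHF 218,857.68

CHF 218,857.68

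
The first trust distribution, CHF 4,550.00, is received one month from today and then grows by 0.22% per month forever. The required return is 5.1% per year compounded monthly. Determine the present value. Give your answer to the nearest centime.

CHF 2,219,512.20

Periodic rate r = 0.051/12 per month.
Growing perpetuity (Gordon): PV = PMT₁ / (r − g) = 4,550 / (r − 0.0022) = CHF 2,219,512.20.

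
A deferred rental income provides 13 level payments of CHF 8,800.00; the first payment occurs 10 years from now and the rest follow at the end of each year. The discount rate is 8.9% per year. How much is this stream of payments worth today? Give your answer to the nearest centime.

Ordinary annuity of 13 payments, first payment at period 10.
Periodic rate r = 0.089 per year.
The ordinary-annuity PV formula values the stream one period before the first payment (period 9); discount that back 9 periods:
PV₀ = 8,800 × [1 − (1+r)^−13] / r × (1+r)^−9 = CHF 30,750.75

CHF 30,750.75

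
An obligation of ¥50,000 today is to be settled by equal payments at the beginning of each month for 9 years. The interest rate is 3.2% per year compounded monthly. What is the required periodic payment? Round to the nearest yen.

Level annuity due; solve PV = PMT × [(1 − (1+r)^−n)/r] × (1+r) for PMT.
Periodic rate r = 0.032/12 per month; n is counted in months.
With n = 108: PMT = 50,000 / ([(1 − (1+r)^−n)/r] × (1+r)) = ¥532

¥532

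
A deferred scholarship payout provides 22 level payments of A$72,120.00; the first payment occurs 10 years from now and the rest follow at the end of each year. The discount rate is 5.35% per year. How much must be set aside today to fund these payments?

A$575,381.35

Ordinary annuity of 22 payments, first payment at period 10.
Periodic rate r = 0.0535 per year.
The ordinary-annuity PV formula values the stream one period before the first payment (period 9); discount that back 9 periods:
PV₀ = 72,120 × [1 − (1+r)^−22] / r × (1+r)^−9 = A$575,381.35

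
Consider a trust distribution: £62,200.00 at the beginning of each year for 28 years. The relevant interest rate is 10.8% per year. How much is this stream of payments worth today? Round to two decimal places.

This is an annuity due: 28 payments of £62,200.00 at the beginning of each year.
Periodic rate r = 0.108 per year.
PV = PMT × [(1 − (1+r)^−n)/r] × (1+r) = 62,200 × [1 − (1+r)^−28] / r × (1+r) = £602,002.15

£602,002.15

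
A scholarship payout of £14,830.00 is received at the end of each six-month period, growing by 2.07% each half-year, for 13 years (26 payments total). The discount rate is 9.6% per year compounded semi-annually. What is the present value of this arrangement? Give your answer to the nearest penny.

Periodic rate r = 0.096/2 per half-year; n is counted in half-years.
Growing ordinary annuity: PV = PMT₁ × [1 − ((1+g)/(1+r))^n] / (r − g) = 14,830 × [1 − ((1+0.0207)/(1+r))^26] / (r − 0.0207) = £269,736.79.

£269,736.79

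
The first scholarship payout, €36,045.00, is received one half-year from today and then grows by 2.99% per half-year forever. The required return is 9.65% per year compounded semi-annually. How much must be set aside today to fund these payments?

€1,964,305.18

Periodic rate r = 0.0965/2 per half-year.
Growing perpetuity (Gordon): PV = PMT₁ / (r − g) = 36,045 / (r − 0.0299) = €1,964,305.18.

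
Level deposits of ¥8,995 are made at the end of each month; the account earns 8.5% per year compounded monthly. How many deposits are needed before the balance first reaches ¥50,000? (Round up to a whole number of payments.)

Periodic rate r = 0.085/12 per month; n is counted in months.
Ordinary annuity FV: 50,000 = 8,995 × [((1+r)^n − 1)/r].
(1+r)^n = 1 + 50,000 × r / 8,995, so n = ln(1 + 50,000·r/8,995) / ln(1+r) = 5.47.
Round up to a whole number of payments: n = 6.

6 payments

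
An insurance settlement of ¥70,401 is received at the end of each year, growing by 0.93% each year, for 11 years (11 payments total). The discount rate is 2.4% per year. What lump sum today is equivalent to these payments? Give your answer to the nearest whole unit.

¥704,250

Periodic rate r = 0.024 per year.
Growing ordinary annuity: PV = PMT₁ × [1 − ((1+g)/(1+r))^n] / (r − g) = 70,401 × [1 − ((1+0.0093)/(1+r))^11] / (r − 0.0093) = ¥704,250.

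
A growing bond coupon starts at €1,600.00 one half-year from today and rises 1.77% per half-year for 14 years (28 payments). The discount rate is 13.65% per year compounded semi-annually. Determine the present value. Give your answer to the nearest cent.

€23,506.45

Periodic rate r = 0.1365/2 per half-year; n is counted in half-years.
Growing ordinary annuity: PV = PMT₁ × [1 − ((1+g)/(1+r))^n] / (r − g) = 1,600 × [1 − ((1+0.0177)/(1+r))^28] / (r − 0.0177) = €23,506.45.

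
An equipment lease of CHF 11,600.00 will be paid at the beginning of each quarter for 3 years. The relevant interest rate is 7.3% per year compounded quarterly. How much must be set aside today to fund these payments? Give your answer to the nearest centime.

This is an annuity due: 12 payments of CHF 11,600.00 at the beginning of each quarter.
Periodic rate r = 0.073/4 per quarter; n is counted in quarters.
PV = PMT × [(1 − (1+r)^−n)/r] × (1+r) = 11,600 × [1 − (1+r)^−12] / r × (1+r) = CHF 126,265.87

CHF 126,265.87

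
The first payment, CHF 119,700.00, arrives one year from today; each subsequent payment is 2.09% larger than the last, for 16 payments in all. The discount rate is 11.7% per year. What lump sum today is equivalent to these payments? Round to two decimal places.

CHF 950,285.81

Periodic rate r = 0.117 per year.
Growing ordinary annuity: PV = PMT₁ × [1 − ((1+g)/(1+r))^n] / (r − g) = 119,700 × [1 − ((1+0.0209)/(1+r))^16] / (r − 0.0209) = CHF 950,285.81.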